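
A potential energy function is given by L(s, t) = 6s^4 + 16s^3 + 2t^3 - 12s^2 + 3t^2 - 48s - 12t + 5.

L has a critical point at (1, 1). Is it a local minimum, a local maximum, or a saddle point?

The mixed partial ∂²L/∂s∂t is 0, so the Hessian at any point is diag(L_ss, L_tt) = diag(24(3s^2 + 4s - 1), 6(2t + 1)).
At (1, 1): H = diag(144, 18).
Both eigenvalues are positive, so H is positive definite: a local minimum.

local minimum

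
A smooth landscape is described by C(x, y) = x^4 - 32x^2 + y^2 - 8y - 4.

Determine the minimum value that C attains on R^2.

C(x,y) separates as P(x) + Q(y) − 4, so its minimum is min P + min Q − 4.
P'(x) = 4x(x - 4)(x + 4) vanishes at x ∈ {-4, 0, 4}; Q'(y) = 2y - 8 vanishes at y ∈ {4}.
Local minima of P (where P''>0): P(-4)=-256, P(4)=-256. Local minima of Q: Q(4)=-16.
So the global minimum of C is P(-4) + Q(4) − 4 = -256 − 16 − 4 = -276, attained at (-4, 4).

-276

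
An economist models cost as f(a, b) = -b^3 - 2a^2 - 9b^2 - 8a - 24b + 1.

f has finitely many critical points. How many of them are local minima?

0

f separates as a function of a plus a function of b, so ∇f=0 decouples.
∂f/∂a = -4(a + 2) = 0 at a ∈ {-2}; ∂f/∂b = -3(b + 2)(b + 4) = 0 at b ∈ {-4, -2}.
The Hessian is diagonal: diag(f_aa, f_bb). Second derivatives: f_aa(-2)=-4; f_bb(-4)=6, f_bb(-2)=-6.
Local minima occur where both diagonal entries positive: none. Count: 0.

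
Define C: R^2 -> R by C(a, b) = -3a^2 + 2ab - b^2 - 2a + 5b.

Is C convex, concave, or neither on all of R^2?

concave

C is quadratic, so its Hessian is the constant matrix H = [[-6, 2], [2, -2]].
det(H) = 8, tr(H) = -8.
det(H) > 0 and tr(H) < 0, so H is negative definite everywhere: concave.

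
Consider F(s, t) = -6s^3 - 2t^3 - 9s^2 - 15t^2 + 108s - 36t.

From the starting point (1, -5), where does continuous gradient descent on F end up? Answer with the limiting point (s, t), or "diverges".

F is separable, so gradient descent decouples: s follows -∂F/∂s, t follows -∂F/∂t.
∂F/∂s = -18(s - 2)(s + 3); at s=1 this is 72, so s decreases.
∂F/∂t = -6(t + 2)(t + 3); at t=-5 this is -36, so t increases.
s converges to its nearest critical value -3 (a local min of the s-part); t converges to -3. The iterate converges to (-3, -3).

(-3, -3)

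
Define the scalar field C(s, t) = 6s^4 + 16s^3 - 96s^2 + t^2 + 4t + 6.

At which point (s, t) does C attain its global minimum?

C(s,t) separates as P(s) + Q(t) + 6, so its minimum is min P + min Q + 6.
P'(s) = 24s(s - 2)(s + 4) vanishes at s ∈ {-4, 0, 2}; Q'(t) = 2(t + 2) vanishes at t ∈ {-2}.
Local minima of P (where P''>0): P(-4)=-1024, P(2)=-160. Local minima of Q: Q(-2)=-4.
So the global minimum of C is P(-4) + Q(-2) + 6 = -1024 − 4 + 6 = -1022, attained at (-4, -2).

(-4, -2)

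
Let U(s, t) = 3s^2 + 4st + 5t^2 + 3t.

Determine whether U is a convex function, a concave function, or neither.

U is quadratic, so its Hessian is the constant matrix H = [[6, 4], [4, 10]].
det(H) = 44, tr(H) = 16.
det(H) > 0 and tr(H) > 0, so H is positive definite everywhere: convex.

convex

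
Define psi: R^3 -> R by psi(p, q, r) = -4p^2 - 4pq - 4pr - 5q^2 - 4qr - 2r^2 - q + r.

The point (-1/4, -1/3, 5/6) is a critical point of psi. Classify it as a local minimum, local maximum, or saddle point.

local maximum

The Hessian is constant: H = [[-8, -4, -4], [-4, -10, -4], [-4, -4, -4]].
Leading principal minors: Δ₁ = -8, Δ₂ = 64, Δ₃ = -96.
The minors alternate sign starting negative (−, +, −), so H is negative definite: a local maximum.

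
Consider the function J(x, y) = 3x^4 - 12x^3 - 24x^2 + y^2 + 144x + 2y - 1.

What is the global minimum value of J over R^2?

J(x,y) separates as P(x) + Q(y) − 1, so its minimum is min P + min Q − 1.
P'(x) = 12(x - 3)(x - 2)(x + 2) vanishes at x ∈ {-2, 2, 3}; Q'(y) = 2y + 2 vanishes at y ∈ {-1}.
Local minima of P (where P''>0): P(-2)=-240, P(3)=135. Local minima of Q: Q(-1)=-1.
So the global minimum of J is P(-2) + Q(-1) − 1 = -240 − 1 − 1 = -242, attained at (-2, -1).

-242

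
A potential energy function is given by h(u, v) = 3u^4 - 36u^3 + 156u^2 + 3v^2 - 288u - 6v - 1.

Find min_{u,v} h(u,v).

-196

h(u,v) separates as P(u) + Q(v) − 1, so its minimum is min P + min Q − 1.
P'(u) = 12(u - 4)(u - 3)(u - 2) vanishes at u ∈ {2, 3, 4}; Q'(v) = 6v - 6 vanishes at v ∈ {1}.
Local minima of P (where P''>0): P(2)=-192, P(4)=-192. Local minima of Q: Q(1)=-3.
So the global minimum of h is P(2) + Q(1) − 1 = -192 − 3 − 1 = -196, attained at (2, 1).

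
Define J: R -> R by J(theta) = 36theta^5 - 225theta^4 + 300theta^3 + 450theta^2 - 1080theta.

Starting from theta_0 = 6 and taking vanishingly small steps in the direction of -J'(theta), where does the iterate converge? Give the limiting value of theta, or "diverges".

J'(theta) = 180(theta - 3)(theta - 2)(theta - 1)(theta + 1), so J'(6) = 75600.
Gradient descent moves in the -J' direction, i.e. theta is decreasing.
The nearest critical point in that direction is theta = 3, where J'' = 1440 > 0 (a local minimum). The iterate converges there.

3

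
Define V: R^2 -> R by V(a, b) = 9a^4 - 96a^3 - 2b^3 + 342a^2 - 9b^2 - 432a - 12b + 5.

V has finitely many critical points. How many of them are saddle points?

V separates as a function of a plus a function of b, so ∇V=0 decouples.
∂V/∂a = 36(a - 4)(a - 3)(a - 1) = 0 at a ∈ {1, 3, 4}; ∂V/∂b = -6(b + 1)(b + 2) = 0 at b ∈ {-2, -1}.
The Hessian is diagonal: diag(V_aa, V_bb). Second derivatives: V_aa(1)=216, V_aa(3)=-72, V_aa(4)=108; V_bb(-2)=6, V_bb(-1)=-6.
Saddle points occur where the two diagonal entries have opposite signs: (1, -1), (3, -2), (4, -1). Count: 3.

3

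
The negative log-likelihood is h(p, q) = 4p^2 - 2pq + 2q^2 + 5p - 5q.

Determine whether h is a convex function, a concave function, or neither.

convex

h is quadratic, so its Hessian is the constant matrix H = [[8, -2], [-2, 4]].
det(H) = 28, tr(H) = 12.
det(H) > 0 and tr(H) > 0, so H is positive definite everywhere: convex.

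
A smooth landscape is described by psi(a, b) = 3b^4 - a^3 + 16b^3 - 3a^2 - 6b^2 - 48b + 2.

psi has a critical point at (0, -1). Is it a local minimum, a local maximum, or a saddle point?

The mixed partial ∂²psi/∂a∂b is 0, so the Hessian at any point is diag(psi_aa, psi_bb) = diag(-6(a + 1), 12(3b^2 + 8b - 1)).
At (0, -1): H = diag(-6, -72).
Both eigenvalues are negative, so H is negative definite: a local maximum.

local maximum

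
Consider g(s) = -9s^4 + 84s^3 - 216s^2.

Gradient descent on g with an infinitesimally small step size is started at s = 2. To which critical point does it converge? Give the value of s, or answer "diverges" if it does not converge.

3

g'(s) = -36s(s - 4)(s - 3), so g'(2) = -144.
Gradient descent moves in the -g' direction, i.e. s is increasing.
The nearest critical point in that direction is s = 3, where g'' = 108 > 0 (a local minimum). The iterate converges there.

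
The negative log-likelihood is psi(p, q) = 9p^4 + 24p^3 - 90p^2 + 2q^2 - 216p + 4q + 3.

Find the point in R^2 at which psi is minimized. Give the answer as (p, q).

psi(p,q) separates as A(p) + B(q) + 3, so its minimum is min A + min B + 3.
A'(p) = 36(p - 2)(p + 1)(p + 3) vanishes at p ∈ {-3, -1, 2}; B'(q) = 4q + 4 vanishes at q ∈ {-1}.
Local minima of A (where A''>0): A(-3)=-81, A(2)=-456. Local minima of B: B(-1)=-2.
So the global minimum of psi is A(2) + B(-1) + 3 = -456 − 2 + 3 = -455, attained at (2, -1).

(2, -1)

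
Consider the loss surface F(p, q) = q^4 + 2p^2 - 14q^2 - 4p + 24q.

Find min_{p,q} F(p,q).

F(p,q) separates as A(p) + B(q), so its minimum is min A + min B.
A'(p) = 4p - 4 vanishes at p ∈ {1}; B'(q) = 4(q - 2)(q - 1)(q + 3) vanishes at q ∈ {-3, 1, 2}.
Local minima of A (where A''>0): A(1)=-2. Local minima of B: B(-3)=-117, B(2)=8.
So the global minimum of F is A(1) + B(-3) = -2 − 117 = -119, attained at (1, -3).

-119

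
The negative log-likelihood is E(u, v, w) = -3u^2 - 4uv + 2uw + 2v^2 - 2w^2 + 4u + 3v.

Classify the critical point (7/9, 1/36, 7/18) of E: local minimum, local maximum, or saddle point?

The Hessian is constant: H = [[-6, -4, 2], [-4, 4, 0], [2, 0, -4]].
Leading principal minors: Δ₁ = -6, Δ₂ = -40, Δ₃ = 144.
The minors fit neither the all-positive nor the alternating-sign pattern, so H is indefinite: a saddle point.

saddle point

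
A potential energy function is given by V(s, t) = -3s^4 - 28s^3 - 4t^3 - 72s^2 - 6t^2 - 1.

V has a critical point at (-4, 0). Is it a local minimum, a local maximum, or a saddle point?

The mixed partial ∂²V/∂s∂t is 0, so the Hessian at any point is diag(V_ss, V_tt) = diag(-12(3s^2 + 14s + 12), -12(2t + 1)).
At (-4, 0): H = diag(-48, -12).
Both eigenvalues are negative, so H is negative definite: a local maximum.

local maximum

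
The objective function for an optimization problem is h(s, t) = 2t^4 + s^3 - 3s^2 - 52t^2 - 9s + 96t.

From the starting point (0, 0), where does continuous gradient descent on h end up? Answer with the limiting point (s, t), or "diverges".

(3, -4)

h is separable, so gradient descent decouples: s follows -∂h/∂s, t follows -∂h/∂t.
∂h/∂s = 3(s - 3)(s + 1); at s=0 this is -9, so s increases.
∂h/∂t = 8(t - 3)(t - 1)(t + 4); at t=0 this is 96, so t decreases.
s converges to its nearest critical value 3 (a local min of the s-part); t converges to -4. The iterate converges to (3, -4).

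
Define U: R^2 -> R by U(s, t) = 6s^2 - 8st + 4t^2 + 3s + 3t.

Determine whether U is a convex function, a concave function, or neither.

U is quadratic, so its Hessian is the constant matrix H = [[12, -8], [-8, 8]].
det(H) = 32, tr(H) = 20.
det(H) > 0 and tr(H) > 0, so H is positive definite everywhere: convex.

convex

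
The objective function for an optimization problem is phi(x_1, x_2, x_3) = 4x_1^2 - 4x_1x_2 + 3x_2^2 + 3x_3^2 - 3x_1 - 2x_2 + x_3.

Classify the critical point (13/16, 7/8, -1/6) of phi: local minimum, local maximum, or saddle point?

local minimum

The Hessian is constant: H = [[8, -4, 0], [-4, 6, 0], [0, 0, 6]].
Leading principal minors: Δ₁ = 8, Δ₂ = 32, Δ₃ = 192.
All leading minors are positive, so H is positive definite: a local minimum.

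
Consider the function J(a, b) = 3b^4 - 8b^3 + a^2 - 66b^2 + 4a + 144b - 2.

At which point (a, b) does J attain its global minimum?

J(a,b) separates as P(a) + Q(b) − 2, so its minimum is min P + min Q − 2.
P'(a) = 2a + 4 vanishes at a ∈ {-2}; Q'(b) = 12(b - 4)(b - 1)(b + 3) vanishes at b ∈ {-3, 1, 4}.
Local minima of P (where P''>0): P(-2)=-4. Local minima of Q: Q(-3)=-567, Q(4)=-224.
So the global minimum of J is P(-2) + Q(-3) − 2 = -4 − 567 − 2 = -573, attained at (-2, -3).

(-2, -3)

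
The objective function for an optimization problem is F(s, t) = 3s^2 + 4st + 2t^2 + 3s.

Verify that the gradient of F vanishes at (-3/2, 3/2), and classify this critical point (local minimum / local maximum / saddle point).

∇F = (6s + 4t + 3, 4s + 4t); substituting (-3/2, 3/2) gives ∇F = (0, 0), so (-3/2, 3/2) is indeed a critical point.
The Hessian of F is constant: H = [[6, 4], [4, 4]].
det(H) = 6·4 − 4² = 8.
det(H) > 0 and tr(H) = 10 > 0, so H is positive definite and the point is a local minimum.

local minimum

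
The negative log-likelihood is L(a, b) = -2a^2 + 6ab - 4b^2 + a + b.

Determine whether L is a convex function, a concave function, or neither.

L is quadratic, so its Hessian is the constant matrix H = [[-4, 6], [6, -8]].
det(H) = -4, tr(H) = -12.
det(H) < 0, so H is indefinite: neither convex nor concave.

neither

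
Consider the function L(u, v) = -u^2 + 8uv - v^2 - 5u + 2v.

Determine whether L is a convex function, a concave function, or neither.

L is quadratic, so its Hessian is the constant matrix H = [[-2, 8], [8, -2]].
det(H) = -60, tr(H) = -4.
det(H) < 0, so H is indefinite: neither convex nor concave.

neither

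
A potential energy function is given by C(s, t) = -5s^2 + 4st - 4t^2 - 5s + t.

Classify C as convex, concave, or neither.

concave

C is quadratic, so its Hessian is the constant matrix H = [[-10, 4], [4, -8]].
det(H) = 64, tr(H) = -18.
det(H) > 0 and tr(H) < 0, so H is negative definite everywhere: concave.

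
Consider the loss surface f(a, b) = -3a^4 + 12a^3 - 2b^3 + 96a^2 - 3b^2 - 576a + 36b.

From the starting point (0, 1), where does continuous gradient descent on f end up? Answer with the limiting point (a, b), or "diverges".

f is separable, so gradient descent decouples: a follows -∂f/∂a, b follows -∂f/∂b.
∂f/∂a = -12(a - 4)(a - 3)(a + 4); at a=0 this is -576, so a increases.
∂f/∂b = -6(b - 2)(b + 3); at b=1 this is 24, so b decreases.
a converges to its nearest critical value 3 (a local min of the a-part); b converges to -3. The iterate converges to (3, -3).

(3, -3)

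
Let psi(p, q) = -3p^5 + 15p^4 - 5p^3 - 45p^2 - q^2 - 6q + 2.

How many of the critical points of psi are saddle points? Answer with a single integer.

2

psi separates as a function of p plus a function of q, so ∇psi=0 decouples.
∂psi/∂p = -15p(p - 3)(p - 2)(p + 1) = 0 at p ∈ {-1, 0, 2, 3}; ∂psi/∂q = -2(q + 3) = 0 at q ∈ {-3}.
The Hessian is diagonal: diag(psi_pp, psi_qq). Second derivatives: psi_pp(-1)=180, psi_pp(0)=-90, psi_pp(2)=90, psi_pp(3)=-180; psi_qq(-3)=-2.
Saddle points occur where the two diagonal entries have opposite signs: (-1, -3), (2, -3). Count: 2.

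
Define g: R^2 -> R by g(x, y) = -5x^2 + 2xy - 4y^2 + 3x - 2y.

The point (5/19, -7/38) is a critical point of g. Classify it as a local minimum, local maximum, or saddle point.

local maximum

The Hessian of g is constant: H = [[-10, 2], [2, -8]].
det(H) = (-10)·(-8) − 2² = 76.
det(H) > 0 and tr(H) = -18 < 0, so H is negative definite and the point is a local maximum.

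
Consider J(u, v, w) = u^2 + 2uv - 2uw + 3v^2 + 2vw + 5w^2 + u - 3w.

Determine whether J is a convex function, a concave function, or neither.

J is quadratic, so its Hessian is the constant matrix H = [[2, 2, -2], [2, 6, 2], [-2, 2, 10]].
Leading principal minors: 2, 8, 32.
All positive ⇒ H ≻ 0 ⇒ convex.

convex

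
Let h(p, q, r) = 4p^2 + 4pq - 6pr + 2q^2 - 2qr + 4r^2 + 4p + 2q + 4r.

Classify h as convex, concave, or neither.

h is quadratic, so its Hessian is the constant matrix H = [[8, 4, -6], [4, 4, -2], [-6, -2, 8]].
Leading principal minors: 8, 16, 48.
All positive ⇒ H ≻ 0 ⇒ convex.

convex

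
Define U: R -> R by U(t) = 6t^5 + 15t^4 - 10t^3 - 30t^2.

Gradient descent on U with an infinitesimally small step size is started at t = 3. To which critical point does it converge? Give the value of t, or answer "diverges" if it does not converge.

U'(t) = 30t(t - 1)(t + 1)(t + 2), so U'(3) = 3600.
Gradient descent moves in the -U' direction, i.e. t is decreasing.
The nearest critical point in that direction is t = 1, where U'' = 180 > 0 (a local minimum). The iterate converges there.

1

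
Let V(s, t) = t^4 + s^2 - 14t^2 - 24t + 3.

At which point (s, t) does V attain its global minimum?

(0, 3)

V(s,t) separates as P(s) + Q(t) + 3, so its minimum is min P + min Q + 3.
P'(s) = 2s vanishes at s ∈ {0}; Q'(t) = 4(t - 3)(t + 1)(t + 2) vanishes at t ∈ {-2, -1, 3}.
Local minima of P (where P''>0): P(0)=0. Local minima of Q: Q(-2)=8, Q(3)=-117.
So the global minimum of V is P(0) + Q(3) + 3 = 0 − 117 + 3 = -114, attained at (0, 3).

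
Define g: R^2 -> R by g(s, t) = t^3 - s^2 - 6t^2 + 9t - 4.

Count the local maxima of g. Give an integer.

1

g separates as a function of s plus a function of t, so ∇g=0 decouples.
∂g/∂s = -2s = 0 at s ∈ {0}; ∂g/∂t = 3(t - 3)(t - 1) = 0 at t ∈ {1, 3}.
The Hessian is diagonal: diag(g_ss, g_tt). Second derivatives: g_ss(0)=-2; g_tt(1)=-6, g_tt(3)=6.
Local maxima occur where both diagonal entries negative: (0, 1). Count: 1.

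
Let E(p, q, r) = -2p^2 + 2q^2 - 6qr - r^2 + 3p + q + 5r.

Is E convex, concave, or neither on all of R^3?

neither

E is quadratic, so its Hessian is the constant matrix H = [[-4, 0, 0], [0, 4, -6], [0, -6, -2]].
Leading principal minors: -4, -16, 176.
Neither pattern holds ⇒ H is indefinite ⇒ neither convex nor concave.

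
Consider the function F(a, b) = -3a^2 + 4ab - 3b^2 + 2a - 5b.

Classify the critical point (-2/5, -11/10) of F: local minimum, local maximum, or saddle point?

local maximum

The Hessian of F is constant: H = [[-6, 4], [4, -6]].
det(H) = (-6)·(-6) − 4² = 20.
det(H) > 0 and tr(H) = -12 < 0, so H is negative definite and the point is a local maximum.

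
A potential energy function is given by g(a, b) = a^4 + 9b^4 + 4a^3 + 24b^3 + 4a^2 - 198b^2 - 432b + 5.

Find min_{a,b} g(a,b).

-1696

g(a,b) separates as P(a) + Q(b) + 5, so its minimum is min P + min Q + 5.
P'(a) = 4a(a + 1)(a + 2) vanishes at a ∈ {-2, -1, 0}; Q'(b) = 36(b - 3)(b + 1)(b + 4) vanishes at b ∈ {-4, -1, 3}.
Local minima of P (where P''>0): P(-2)=0, P(0)=0. Local minima of Q: Q(-4)=-672, Q(3)=-1701.
So the global minimum of g is P(-2) + Q(3) + 5 = 0 − 1701 + 5 = -1696, attained at (-2, 3).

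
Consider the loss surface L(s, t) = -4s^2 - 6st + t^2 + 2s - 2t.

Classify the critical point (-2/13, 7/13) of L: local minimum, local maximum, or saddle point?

saddle point

The Hessian of L is constant: H = [[-8, -6], [-6, 2]].
det(H) = (-8)·2 − (-6)² = -52.
Since det(H) < 0, H is indefinite and the critical point is a saddle point.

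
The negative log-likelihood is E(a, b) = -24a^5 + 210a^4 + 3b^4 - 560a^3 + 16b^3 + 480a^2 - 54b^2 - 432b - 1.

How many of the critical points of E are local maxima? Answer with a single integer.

2

E separates as a function of a plus a function of b, so ∇E=0 decouples.
∂E/∂a = -120a(a - 4)(a - 2)(a - 1) = 0 at a ∈ {0, 1, 2, 4}; ∂E/∂b = 12(b - 3)(b + 3)(b + 4) = 0 at b ∈ {-4, -3, 3}.
The Hessian is diagonal: diag(E_aa, E_bb). Second derivatives: E_aa(0)=960, E_aa(1)=-360, E_aa(2)=480, E_aa(4)=-2880; E_bb(-4)=84, E_bb(-3)=-72, E_bb(3)=504.
Local maxima occur where both diagonal entries negative: (1, -3), (4, -3). Count: 2.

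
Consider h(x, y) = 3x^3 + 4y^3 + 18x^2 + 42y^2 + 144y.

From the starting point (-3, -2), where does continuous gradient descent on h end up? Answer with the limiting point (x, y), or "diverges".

h is separable, so gradient descent decouples: x follows -∂h/∂x, y follows -∂h/∂y.
∂h/∂x = 9x(x + 4); at x=-3 this is -27, so x increases.
∂h/∂y = 12(y + 3)(y + 4); at y=-2 this is 24, so y decreases.
x converges to its nearest critical value 0 (a local min of the x-part); y converges to -3. The iterate converges to (0, -3).

(0, -3)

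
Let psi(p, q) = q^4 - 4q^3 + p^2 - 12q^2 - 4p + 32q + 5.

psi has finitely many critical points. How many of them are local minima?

psi separates as a function of p plus a function of q, so ∇psi=0 decouples.
∂psi/∂p = 2(p - 2) = 0 at p ∈ {2}; ∂psi/∂q = 4(q - 4)(q - 1)(q + 2) = 0 at q ∈ {-2, 1, 4}.
The Hessian is diagonal: diag(psi_pp, psi_qq). Second derivatives: psi_pp(2)=2; psi_qq(-2)=72, psi_qq(1)=-36, psi_qq(4)=72.
Local minima occur where both diagonal entries positive: (2, -2), (2, 4). Count: 2.

2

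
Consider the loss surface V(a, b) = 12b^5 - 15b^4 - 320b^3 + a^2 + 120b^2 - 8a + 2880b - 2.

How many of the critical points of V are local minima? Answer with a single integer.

V separates as a function of a plus a function of b, so ∇V=0 decouples.
∂V/∂a = 2(a - 4) = 0 at a ∈ {4}; ∂V/∂b = 60(b - 4)(b - 2)(b + 2)(b + 3) = 0 at b ∈ {-3, -2, 2, 4}.
The Hessian is diagonal: diag(V_aa, V_bb). Second derivatives: V_aa(4)=2; V_bb(-3)=-2100, V_bb(-2)=1440, V_bb(2)=-2400, V_bb(4)=5040.
Local minima occur where both diagonal entries positive: (4, -2), (4, 4). Count: 2.

2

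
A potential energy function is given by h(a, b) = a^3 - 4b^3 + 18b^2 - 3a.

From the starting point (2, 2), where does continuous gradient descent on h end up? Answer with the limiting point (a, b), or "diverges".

(1, 0)

h is separable, so gradient descent decouples: a follows -∂h/∂a, b follows -∂h/∂b.
∂h/∂a = 3(a - 1)(a + 1); at a=2 this is 9, so a decreases.
∂h/∂b = -12b(b - 3); at b=2 this is 24, so b decreases.
a converges to its nearest critical value 1 (a local min of the a-part); b converges to 0. The iterate converges to (1, 0).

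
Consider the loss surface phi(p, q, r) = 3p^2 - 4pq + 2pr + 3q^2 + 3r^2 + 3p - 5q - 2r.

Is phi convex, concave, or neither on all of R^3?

convex

phi is quadratic, so its Hessian is the constant matrix H = [[6, -4, 2], [-4, 6, 0], [2, 0, 6]].
Leading principal minors: 6, 20, 96.
All positive ⇒ H ≻ 0 ⇒ convex.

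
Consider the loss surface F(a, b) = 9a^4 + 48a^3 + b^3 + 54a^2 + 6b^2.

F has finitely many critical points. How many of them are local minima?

2

F separates as a function of a plus a function of b, so ∇F=0 decouples.
∂F/∂a = 36a(a + 1)(a + 3) = 0 at a ∈ {-3, -1, 0}; ∂F/∂b = 3b(b + 4) = 0 at b ∈ {-4, 0}.
The Hessian is diagonal: diag(F_aa, F_bb). Second derivatives: F_aa(-3)=216, F_aa(-1)=-72, F_aa(0)=108; F_bb(-4)=-12, F_bb(0)=12.
Local minima occur where both diagonal entries positive: (-3, 0), (0, 0). Count: 2.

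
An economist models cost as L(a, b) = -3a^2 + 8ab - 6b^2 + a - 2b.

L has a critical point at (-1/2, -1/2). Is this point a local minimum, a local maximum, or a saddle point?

local maximum

The Hessian of L is constant: H = [[-6, 8], [8, -12]].
det(H) = (-6)·(-12) − 8² = 8.
det(H) > 0 and tr(H) = -18 < 0, so H is negative definite and the point is a local maximum.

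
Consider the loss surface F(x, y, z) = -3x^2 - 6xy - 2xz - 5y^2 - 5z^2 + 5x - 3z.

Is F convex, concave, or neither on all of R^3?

F is quadratic, so its Hessian is the constant matrix H = [[-6, -6, -2], [-6, -10, 0], [-2, 0, -10]].
Leading principal minors: -6, 24, -200.
Signs alternate −, +, − ⇒ H ≺ 0 ⇒ concave.

concave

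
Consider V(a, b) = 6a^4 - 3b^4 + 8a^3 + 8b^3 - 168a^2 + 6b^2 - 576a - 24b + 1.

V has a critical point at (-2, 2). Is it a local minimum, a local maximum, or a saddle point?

local maximum

The mixed partial ∂²V/∂a∂b is 0, so the Hessian at any point is diag(V_aa, V_bb) = diag(24(3a^2 + 2a - 14), 12(-3b^2 + 4b + 1)).
At (-2, 2): H = diag(-144, -36).
Both eigenvalues are negative, so H is negative definite: a local maximum.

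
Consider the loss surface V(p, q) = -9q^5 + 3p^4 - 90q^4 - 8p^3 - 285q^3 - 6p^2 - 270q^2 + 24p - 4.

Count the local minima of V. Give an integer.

V separates as a function of p plus a function of q, so ∇V=0 decouples.
∂V/∂p = 12(p - 2)(p - 1)(p + 1) = 0 at p ∈ {-1, 1, 2}; ∂V/∂q = -45q(q + 1)(q + 3)(q + 4) = 0 at q ∈ {-4, -3, -1, 0}.
The Hessian is diagonal: diag(V_pp, V_qq). Second derivatives: V_pp(-1)=72, V_pp(1)=-24, V_pp(2)=36; V_qq(-4)=540, V_qq(-3)=-270, V_qq(-1)=270, V_qq(0)=-540.
Local minima occur where both diagonal entries positive: (-1, -4), (-1, -1), (2, -4), (2, -1). Count: 4.

4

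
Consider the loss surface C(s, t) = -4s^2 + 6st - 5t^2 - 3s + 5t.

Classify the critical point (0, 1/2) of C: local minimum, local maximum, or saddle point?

The Hessian of C is constant: H = [[-8, 6], [6, -10]].
det(H) = (-8)·(-10) − 6² = 44.
det(H) > 0 and tr(H) = -18 < 0, so H is negative definite and the point is a local maximum.

local maximum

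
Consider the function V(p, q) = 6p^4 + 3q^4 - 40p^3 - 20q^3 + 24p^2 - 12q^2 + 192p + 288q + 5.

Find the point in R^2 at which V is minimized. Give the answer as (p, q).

(-1, -2)

V(p,q) separates as A(p) + B(q) + 5, so its minimum is min A + min B + 5.
A'(p) = 24(p - 4)(p - 2)(p + 1) vanishes at p ∈ {-1, 2, 4}; B'(q) = 12(q - 4)(q - 3)(q + 2) vanishes at q ∈ {-2, 3, 4}.
Local minima of A (where A''>0): A(-1)=-122, A(4)=128. Local minima of B: B(-2)=-416, B(4)=448.
So the global minimum of V is A(-1) + B(-2) + 5 = -122 − 416 + 5 = -533, attained at (-1, -2).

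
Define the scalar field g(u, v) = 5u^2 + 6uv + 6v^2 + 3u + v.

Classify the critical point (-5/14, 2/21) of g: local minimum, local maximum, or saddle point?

local minimum

The Hessian of g is constant: H = [[10, 6], [6, 12]].
det(H) = 10·12 − 6² = 84.
det(H) > 0 and tr(H) = 22 > 0, so H is positive definite and the point is a local minimum.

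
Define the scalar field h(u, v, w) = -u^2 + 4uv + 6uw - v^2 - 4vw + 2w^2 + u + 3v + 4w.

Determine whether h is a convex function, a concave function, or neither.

h is quadratic, so its Hessian is the constant matrix H = [[-2, 4, 6], [4, -2, -4], [6, -4, 4]].
Leading principal minors: -2, -12, -136.
Neither pattern holds ⇒ H is indefinite ⇒ neither convex nor concave.

neither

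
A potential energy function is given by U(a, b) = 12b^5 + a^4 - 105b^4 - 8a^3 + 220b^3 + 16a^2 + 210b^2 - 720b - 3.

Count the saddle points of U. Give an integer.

U separates as a function of a plus a function of b, so ∇U=0 decouples.
∂U/∂a = 4a(a - 4)(a - 2) = 0 at a ∈ {0, 2, 4}; ∂U/∂b = 60(b - 4)(b - 3)(b - 1)(b + 1) = 0 at b ∈ {-1, 1, 3, 4}.
The Hessian is diagonal: diag(U_aa, U_bb). Second derivatives: U_aa(0)=32, U_aa(2)=-16, U_aa(4)=32; U_bb(-1)=-2400, U_bb(1)=720, U_bb(3)=-480, U_bb(4)=900.
Saddle points occur where the two diagonal entries have opposite signs: (0, -1), (0, 3), (2, 1), (2, 4), (4, -1), (4, 3). Count: 6.

6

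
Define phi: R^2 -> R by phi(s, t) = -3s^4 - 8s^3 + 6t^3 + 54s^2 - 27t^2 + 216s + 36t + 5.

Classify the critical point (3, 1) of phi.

The mixed partial ∂²phi/∂s∂t is 0, so the Hessian at any point is diag(phi_ss, phi_tt) = diag(12(-3s^2 - 4s + 9), 18(2t - 3)).
At (3, 1): H = diag(-360, -18).
Both eigenvalues are negative, so H is negative definite: a local maximum.

local maximum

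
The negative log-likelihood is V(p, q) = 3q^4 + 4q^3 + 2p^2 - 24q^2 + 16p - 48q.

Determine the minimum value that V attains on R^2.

-144

V(p,q) separates as A(p) + B(q), so its minimum is min A + min B.
A'(p) = 4p + 16 vanishes at p ∈ {-4}; B'(q) = 12(q - 2)(q + 1)(q + 2) vanishes at q ∈ {-2, -1, 2}.
Local minima of A (where A''>0): A(-4)=-32. Local minima of B: B(-2)=16, B(2)=-112.
So the global minimum of V is A(-4) + B(2) = -32 − 112 = -144, attained at (-4, 2).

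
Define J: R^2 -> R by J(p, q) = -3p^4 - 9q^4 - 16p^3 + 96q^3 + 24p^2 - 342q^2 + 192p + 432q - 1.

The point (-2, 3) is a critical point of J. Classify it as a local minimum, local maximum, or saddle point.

The mixed partial ∂²J/∂p∂q is 0, so the Hessian at any point is diag(J_pp, J_qq) = diag(12(-3p^2 - 8p + 4), 36(-3q^2 + 16q - 19)).
At (-2, 3): H = diag(96, 72).
Both eigenvalues are positive, so H is positive definite: a local minimum.

local minimum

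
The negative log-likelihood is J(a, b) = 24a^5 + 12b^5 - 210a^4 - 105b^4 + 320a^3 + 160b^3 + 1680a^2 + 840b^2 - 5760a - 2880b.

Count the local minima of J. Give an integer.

J separates as a function of a plus a function of b, so ∇J=0 decouples.
∂J/∂a = 120(a - 4)(a - 3)(a - 2)(a + 2) = 0 at a ∈ {-2, 2, 3, 4}; ∂J/∂b = 60(b - 4)(b - 3)(b - 2)(b + 2) = 0 at b ∈ {-2, 2, 3, 4}.
The Hessian is diagonal: diag(J_aa, J_bb). Second derivatives: J_aa(-2)=-14400, J_aa(2)=960, J_aa(3)=-600, J_aa(4)=1440; J_bb(-2)=-7200, J_bb(2)=480, J_bb(3)=-300, J_bb(4)=720.
Local minima occur where both diagonal entries positive: (2, 2), (2, 4), (4, 2), (4, 4). Count: 4.

4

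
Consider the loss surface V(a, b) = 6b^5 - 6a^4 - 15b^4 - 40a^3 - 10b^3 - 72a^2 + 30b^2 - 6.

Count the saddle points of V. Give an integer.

V separates as a function of a plus a function of b, so ∇V=0 decouples.
∂V/∂a = -24a(a + 2)(a + 3) = 0 at a ∈ {-3, -2, 0}; ∂V/∂b = 30b(b - 2)(b - 1)(b + 1) = 0 at b ∈ {-1, 0, 1, 2}.
The Hessian is diagonal: diag(V_aa, V_bb). Second derivatives: V_aa(-3)=-72, V_aa(-2)=48, V_aa(0)=-144; V_bb(-1)=-180, V_bb(0)=60, V_bb(1)=-60, V_bb(2)=180.
Saddle points occur where the two diagonal entries have opposite signs: (-3, 0), (-3, 2), (-2, -1), (-2, 1), (0, 0), (0, 2). Count: 6.

6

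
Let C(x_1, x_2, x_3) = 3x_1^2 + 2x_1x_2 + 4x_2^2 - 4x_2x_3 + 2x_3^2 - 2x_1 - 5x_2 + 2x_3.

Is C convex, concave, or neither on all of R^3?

C is quadratic, so its Hessian is the constant matrix H = [[6, 2, 0], [2, 8, -4], [0, -4, 4]].
Leading principal minors: 6, 44, 80.
All positive ⇒ H ≻ 0 ⇒ convex.

convex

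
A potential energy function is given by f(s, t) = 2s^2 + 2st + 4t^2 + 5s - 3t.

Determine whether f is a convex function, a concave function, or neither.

convex

f is quadratic, so its Hessian is the constant matrix H = [[4, 2], [2, 8]].
det(H) = 28, tr(H) = 12.
det(H) > 0 and tr(H) > 0, so H is positive definite everywhere: convex.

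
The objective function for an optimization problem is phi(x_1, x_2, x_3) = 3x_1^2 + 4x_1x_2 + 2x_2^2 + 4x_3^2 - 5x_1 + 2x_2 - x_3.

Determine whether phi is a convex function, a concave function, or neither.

convex

phi is quadratic, so its Hessian is the constant matrix H = [[6, 4, 0], [4, 4, 0], [0, 0, 8]].
Leading principal minors: 6, 8, 64.
All positive ⇒ H ≻ 0 ⇒ convex.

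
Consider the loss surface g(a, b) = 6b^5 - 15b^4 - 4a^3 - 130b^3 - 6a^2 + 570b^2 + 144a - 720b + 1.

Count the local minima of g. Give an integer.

g separates as a function of a plus a function of b, so ∇g=0 decouples.
∂g/∂a = -12(a - 3)(a + 4) = 0 at a ∈ {-4, 3}; ∂g/∂b = 30(b - 3)(b - 2)(b - 1)(b + 4) = 0 at b ∈ {-4, 1, 2, 3}.
The Hessian is diagonal: diag(g_aa, g_bb). Second derivatives: g_aa(-4)=84, g_aa(3)=-84; g_bb(-4)=-6300, g_bb(1)=300, g_bb(2)=-180, g_bb(3)=420.
Local minima occur where both diagonal entries positive: (-4, 1), (-4, 3). Count: 2.

2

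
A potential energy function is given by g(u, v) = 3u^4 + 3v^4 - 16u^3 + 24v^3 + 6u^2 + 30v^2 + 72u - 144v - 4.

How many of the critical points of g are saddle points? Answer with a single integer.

4

g separates as a function of u plus a function of v, so ∇g=0 decouples.
∂g/∂u = 12(u - 3)(u - 2)(u + 1) = 0 at u ∈ {-1, 2, 3}; ∂g/∂v = 12(v - 1)(v + 3)(v + 4) = 0 at v ∈ {-4, -3, 1}.
The Hessian is diagonal: diag(g_uu, g_vv). Second derivatives: g_uu(-1)=144, g_uu(2)=-36, g_uu(3)=48; g_vv(-4)=60, g_vv(-3)=-48, g_vv(1)=240.
Saddle points occur where the two diagonal entries have opposite signs: (-1, -3), (2, -4), (2, 1), (3, -3). Count: 4.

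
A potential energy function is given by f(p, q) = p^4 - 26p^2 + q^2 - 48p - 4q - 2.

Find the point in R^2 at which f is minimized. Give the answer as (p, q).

f(p,q) separates as A(p) + B(q) − 2, so its minimum is min A + min B − 2.
A'(p) = 4(p - 4)(p + 1)(p + 3) vanishes at p ∈ {-3, -1, 4}; B'(q) = 2q - 4 vanishes at q ∈ {2}.
Local minima of A (where A''>0): A(-3)=-9, A(4)=-352. Local minima of B: B(2)=-4.
So the global minimum of f is A(4) + B(2) − 2 = -352 − 4 − 2 = -358, attained at (4, 2).

(4, 2)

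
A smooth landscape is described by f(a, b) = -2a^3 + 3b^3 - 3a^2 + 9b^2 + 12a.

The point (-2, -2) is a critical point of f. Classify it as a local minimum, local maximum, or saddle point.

The mixed partial ∂²f/∂a∂b is 0, so the Hessian at any point is diag(f_aa, f_bb) = diag(-6(2a + 1), 18(b + 1)).
At (-2, -2): H = diag(18, -18).
The eigenvalues have opposite signs, so H is indefinite: a saddle point.

saddle point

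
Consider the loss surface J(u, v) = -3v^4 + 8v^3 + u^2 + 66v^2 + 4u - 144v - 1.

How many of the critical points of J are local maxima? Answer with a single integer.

J separates as a function of u plus a function of v, so ∇J=0 decouples.
∂J/∂u = 2(u + 2) = 0 at u ∈ {-2}; ∂J/∂v = -12(v - 4)(v - 1)(v + 3) = 0 at v ∈ {-3, 1, 4}.
The Hessian is diagonal: diag(J_uu, J_vv). Second derivatives: J_uu(-2)=2; J_vv(-3)=-336, J_vv(1)=144, J_vv(4)=-252.
Local maxima occur where both diagonal entries negative: none. Count: 0.

0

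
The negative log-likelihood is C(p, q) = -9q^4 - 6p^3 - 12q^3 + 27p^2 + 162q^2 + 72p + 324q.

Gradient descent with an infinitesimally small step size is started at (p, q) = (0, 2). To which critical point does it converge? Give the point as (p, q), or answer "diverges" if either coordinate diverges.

(-1, -1)

C is separable, so gradient descent decouples: p follows -∂C/∂p, q follows -∂C/∂q.
∂C/∂p = -18(p - 4)(p + 1); at p=0 this is 72, so p decreases.
∂C/∂q = -36(q - 3)(q + 1)(q + 3); at q=2 this is 540, so q decreases.
p converges to its nearest critical value -1 (a local min of the p-part); q converges to -1. The iterate converges to (-1, -1).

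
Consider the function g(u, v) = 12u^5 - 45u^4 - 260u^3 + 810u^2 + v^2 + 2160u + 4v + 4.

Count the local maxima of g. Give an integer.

g separates as a function of u plus a function of v, so ∇g=0 decouples.
∂g/∂u = 60(u - 4)(u - 3)(u + 1)(u + 3) = 0 at u ∈ {-3, -1, 3, 4}; ∂g/∂v = 2(v + 2) = 0 at v ∈ {-2}.
The Hessian is diagonal: diag(g_uu, g_vv). Second derivatives: g_uu(-3)=-5040, g_uu(-1)=2400, g_uu(3)=-1440, g_uu(4)=2100; g_vv(-2)=2.
Local maxima occur where both diagonal entries negative: none. Count: 0.

0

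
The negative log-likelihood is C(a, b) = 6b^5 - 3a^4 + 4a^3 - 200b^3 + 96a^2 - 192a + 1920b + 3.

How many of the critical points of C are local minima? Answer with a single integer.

C separates as a function of a plus a function of b, so ∇C=0 decouples.
∂C/∂a = -12(a - 4)(a - 1)(a + 4) = 0 at a ∈ {-4, 1, 4}; ∂C/∂b = 30(b - 4)(b - 2)(b + 2)(b + 4) = 0 at b ∈ {-4, -2, 2, 4}.
The Hessian is diagonal: diag(C_aa, C_bb). Second derivatives: C_aa(-4)=-480, C_aa(1)=180, C_aa(4)=-288; C_bb(-4)=-2880, C_bb(-2)=1440, C_bb(2)=-1440, C_bb(4)=2880.
Local minima occur where both diagonal entries positive: (1, -2), (1, 4). Count: 2.

2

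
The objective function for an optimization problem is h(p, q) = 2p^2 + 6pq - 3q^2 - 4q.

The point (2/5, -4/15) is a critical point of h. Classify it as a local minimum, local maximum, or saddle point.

The Hessian of h is constant: H = [[4, 6], [6, -6]].
det(H) = 4·(-6) − 6² = -60.
Since det(H) < 0, H is indefinite and the critical point is a saddle point.

saddle point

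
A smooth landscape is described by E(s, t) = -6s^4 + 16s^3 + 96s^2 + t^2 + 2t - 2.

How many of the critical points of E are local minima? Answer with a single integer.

1

E separates as a function of s plus a function of t, so ∇E=0 decouples.
∂E/∂s = -24s(s - 4)(s + 2) = 0 at s ∈ {-2, 0, 4}; ∂E/∂t = 2(t + 1) = 0 at t ∈ {-1}.
The Hessian is diagonal: diag(E_ss, E_tt). Second derivatives: E_ss(-2)=-288, E_ss(0)=192, E_ss(4)=-576; E_tt(-1)=2.
Local minima occur where both diagonal entries positive: (0, -1). Count: 1.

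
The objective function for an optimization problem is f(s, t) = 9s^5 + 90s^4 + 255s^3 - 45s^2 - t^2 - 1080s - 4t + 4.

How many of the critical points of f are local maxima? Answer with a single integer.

2

f separates as a function of s plus a function of t, so ∇f=0 decouples.
∂f/∂s = 45(s - 1)(s + 2)(s + 3)(s + 4) = 0 at s ∈ {-4, -3, -2, 1}; ∂f/∂t = -2(t + 2) = 0 at t ∈ {-2}.
The Hessian is diagonal: diag(f_ss, f_tt). Second derivatives: f_ss(-4)=-450, f_ss(-3)=180, f_ss(-2)=-270, f_ss(1)=2700; f_tt(-2)=-2.
Local maxima occur where both diagonal entries negative: (-4, -2), (-2, -2). Count: 2.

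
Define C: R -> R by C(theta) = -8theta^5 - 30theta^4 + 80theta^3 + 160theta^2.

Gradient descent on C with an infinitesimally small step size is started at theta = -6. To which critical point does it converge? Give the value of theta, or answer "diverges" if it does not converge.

-4

C'(theta) = -40theta(theta - 2)(theta + 1)(theta + 4), so C'(-6) = -19200.
Gradient descent moves in the -C' direction, i.e. theta is increasing.
The nearest critical point in that direction is theta = -4, where C'' = 2880 > 0 (a local minimum). The iterate converges there.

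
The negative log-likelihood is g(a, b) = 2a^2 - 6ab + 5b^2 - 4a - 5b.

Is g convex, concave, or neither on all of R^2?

convex

g is quadratic, so its Hessian is the constant matrix H = [[4, -6], [-6, 10]].
det(H) = 4, tr(H) = 14.
det(H) > 0 and tr(H) > 0, so H is positive definite everywhere: convex.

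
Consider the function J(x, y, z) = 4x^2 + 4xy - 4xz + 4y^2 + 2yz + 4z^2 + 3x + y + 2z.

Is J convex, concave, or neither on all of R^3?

J is quadratic, so its Hessian is the constant matrix H = [[8, 4, -4], [4, 8, 2], [-4, 2, 8]].
Leading principal minors: 8, 48, 160.
All positive ⇒ H ≻ 0 ⇒ convex.

convex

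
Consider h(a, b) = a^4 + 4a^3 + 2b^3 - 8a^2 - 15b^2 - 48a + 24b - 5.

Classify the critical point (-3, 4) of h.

local minimum

The mixed partial ∂²h/∂a∂b is 0, so the Hessian at any point is diag(h_aa, h_bb) = diag(4(3a^2 + 6a - 4), 6(2b - 5)).
At (-3, 4): H = diag(20, 18).
Both eigenvalues are positive, so H is positive definite: a local minimum.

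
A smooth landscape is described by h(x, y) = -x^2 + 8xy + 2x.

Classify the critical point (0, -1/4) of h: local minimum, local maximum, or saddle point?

The Hessian of h is constant: H = [[-2, 8], [8, 0]].
det(H) = (-2)·0 − 8² = -64.
Since det(H) < 0, H is indefinite and the critical point is a saddle point.

saddle point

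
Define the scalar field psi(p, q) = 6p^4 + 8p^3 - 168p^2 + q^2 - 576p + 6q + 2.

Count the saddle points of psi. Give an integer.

1

psi separates as a function of p plus a function of q, so ∇psi=0 decouples.
∂psi/∂p = 24(p - 4)(p + 2)(p + 3) = 0 at p ∈ {-3, -2, 4}; ∂psi/∂q = 2(q + 3) = 0 at q ∈ {-3}.
The Hessian is diagonal: diag(psi_pp, psi_qq). Second derivatives: psi_pp(-3)=168, psi_pp(-2)=-144, psi_pp(4)=1008; psi_qq(-3)=2.
Saddle points occur where the two diagonal entries have opposite signs: (-2, -3). Count: 1.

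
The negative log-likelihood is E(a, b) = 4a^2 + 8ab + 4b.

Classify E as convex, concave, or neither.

neither

E is quadratic, so its Hessian is the constant matrix H = [[8, 8], [8, 0]].
det(H) = -64, tr(H) = 8.
det(H) < 0, so H is indefinite: neither convex nor concave.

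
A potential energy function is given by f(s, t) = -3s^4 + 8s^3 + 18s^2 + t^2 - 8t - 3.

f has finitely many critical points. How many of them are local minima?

1

f separates as a function of s plus a function of t, so ∇f=0 decouples.
∂f/∂s = -12s(s - 3)(s + 1) = 0 at s ∈ {-1, 0, 3}; ∂f/∂t = 2(t - 4) = 0 at t ∈ {4}.
The Hessian is diagonal: diag(f_ss, f_tt). Second derivatives: f_ss(-1)=-48, f_ss(0)=36, f_ss(3)=-144; f_tt(4)=2.
Local minima occur where both diagonal entries positive: (0, 4). Count: 1.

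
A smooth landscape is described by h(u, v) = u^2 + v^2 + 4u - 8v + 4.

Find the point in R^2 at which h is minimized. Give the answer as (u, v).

(-2, 4)

h(u,v) separates as P(u) + Q(v) + 4, so its minimum is min P + min Q + 4.
P'(u) = 2u + 4 vanishes at u ∈ {-2}; Q'(v) = 2v - 8 vanishes at v ∈ {4}.
Local minima of P (where P''>0): P(-2)=-4. Local minima of Q: Q(4)=-16.
So the global minimum of h is P(-2) + Q(4) + 4 = -4 − 16 + 4 = -16, attained at (-2, 4).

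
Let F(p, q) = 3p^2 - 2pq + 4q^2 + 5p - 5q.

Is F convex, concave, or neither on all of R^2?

F is quadratic, so its Hessian is the constant matrix H = [[6, -2], [-2, 8]].
det(H) = 44, tr(H) = 14.
det(H) > 0 and tr(H) > 0, so H is positive definite everywhere: convex.

convex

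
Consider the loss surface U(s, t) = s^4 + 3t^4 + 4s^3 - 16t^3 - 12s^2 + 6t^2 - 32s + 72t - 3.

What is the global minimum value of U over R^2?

U(s,t) separates as P(s) + Q(t) − 3, so its minimum is min P + min Q − 3.
P'(s) = 4(s - 2)(s + 1)(s + 4) vanishes at s ∈ {-4, -1, 2}; Q'(t) = 12(t - 3)(t - 2)(t + 1) vanishes at t ∈ {-1, 2, 3}.
Local minima of P (where P''>0): P(-4)=-64, P(2)=-64. Local minima of Q: Q(-1)=-47, Q(3)=81.
So the global minimum of U is P(-4) + Q(-1) − 3 = -64 − 47 − 3 = -114, attained at (-4, -1).

-114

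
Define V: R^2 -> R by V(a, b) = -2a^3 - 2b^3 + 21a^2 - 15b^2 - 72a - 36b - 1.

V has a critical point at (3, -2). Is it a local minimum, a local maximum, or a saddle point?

saddle point

The mixed partial ∂²V/∂a∂b is 0, so the Hessian at any point is diag(V_aa, V_bb) = diag(6(-2a + 7), -6(2b + 5)).
At (3, -2): H = diag(6, -6).
The eigenvalues have opposite signs, so H is indefinite: a saddle point.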